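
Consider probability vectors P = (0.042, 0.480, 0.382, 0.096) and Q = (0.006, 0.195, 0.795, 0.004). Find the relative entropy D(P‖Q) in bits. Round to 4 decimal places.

0.7779 bits

D(P‖Q) = Σ p·log₂(p/q).
  0.042·log₂(0.042/0.006) = 0.11791
  0.480·log₂(0.480/0.195) = 0.62379
  0.382·log₂(0.382/0.795) = -0.40392
  0.096·log₂(0.096/0.004) = 0.44016
D(P‖Q) = 0.7779 bits.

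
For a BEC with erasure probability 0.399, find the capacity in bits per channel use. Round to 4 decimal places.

Binary erasure channel: capacity C = 1 − ε.
C = 1 − 0.399 = 0.6010 bits per channel use.

0.6010 bits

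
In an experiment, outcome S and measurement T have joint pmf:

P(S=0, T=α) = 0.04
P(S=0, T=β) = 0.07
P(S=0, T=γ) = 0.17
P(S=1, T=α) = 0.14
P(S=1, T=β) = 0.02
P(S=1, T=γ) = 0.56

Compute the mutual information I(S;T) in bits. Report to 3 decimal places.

0.078 bits

Marginals: p(S) = (0.2800, 0.7200), p(T) = (0.1800, 0.0900, 0.7300).
I(S;T) = H(S) + H(T) − H(S,T).
H(S) = 0.8555, H(T) = 1.0894, H(S,T) = 1.8673.
I(S;T) = 0.8555 + 1.0894 − 1.8673 = 0.078 bits.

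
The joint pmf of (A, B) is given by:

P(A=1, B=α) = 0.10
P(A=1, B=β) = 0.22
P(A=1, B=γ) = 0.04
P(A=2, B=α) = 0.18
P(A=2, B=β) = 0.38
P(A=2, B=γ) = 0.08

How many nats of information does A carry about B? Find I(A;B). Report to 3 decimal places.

0.000 nats

Marginals: p(A) = (0.3600, 0.6400), p(B) = (0.2800, 0.6000, 0.1200).
I(A;B) = H(A) + H(B) − H(A,B).
H(A) = 0.6534, H(B) = 0.9174, H(A,B) = 1.5705.
I(A;B) = 0.6534 + 0.9174 − 1.5705 = 0.000 nats.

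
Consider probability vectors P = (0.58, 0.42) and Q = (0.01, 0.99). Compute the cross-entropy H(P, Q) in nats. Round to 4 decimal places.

2.6752 nats

H(P,Q) = −Σ p·ln q.
  −0.58·ln(0.01) = 2.67100
  −0.42·ln(0.99) = 0.00422
H(P,Q) = 2.6752 nats.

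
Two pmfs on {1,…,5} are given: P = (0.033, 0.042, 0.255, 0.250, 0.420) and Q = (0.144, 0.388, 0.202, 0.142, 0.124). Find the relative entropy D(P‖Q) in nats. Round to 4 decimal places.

D(P‖Q) = Σ p·ln(p/q).
  0.033·ln(0.033/0.144) = -0.04862
  0.042·ln(0.042/0.388) = -0.09338
  0.255·ln(0.255/0.202) = 0.05941
  0.250·ln(0.250/0.142) = 0.14141
  0.420·ln(0.420/0.124) = 0.51239
D(P‖Q) = 0.5712 nats.

0.5712 nats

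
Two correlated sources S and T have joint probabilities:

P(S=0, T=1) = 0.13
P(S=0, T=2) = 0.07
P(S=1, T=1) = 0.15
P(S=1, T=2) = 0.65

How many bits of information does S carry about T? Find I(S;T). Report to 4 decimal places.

Marginals: p(S) = (0.2000, 0.8000), p(T) = (0.2800, 0.7200).
I(S;T) = Σ p(x,y)·log₂[p(x,y)/(p(x)p(y))].
  (0,1): 0.13·log₂(2.3214) = 0.15795
  (0,2): 0.07·log₂(0.4861) = -0.07284
  (1,1): 0.15·log₂(0.6696) = -0.08678
  (1,2): 0.65·log₂(1.1285) = 0.11334
Sum = 0.1117 bits.

0.1117 bits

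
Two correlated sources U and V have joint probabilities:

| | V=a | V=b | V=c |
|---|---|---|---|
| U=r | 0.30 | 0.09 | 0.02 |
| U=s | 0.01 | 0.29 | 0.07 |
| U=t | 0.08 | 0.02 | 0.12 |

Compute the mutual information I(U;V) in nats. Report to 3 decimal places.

0.346 nats

Marginals: p(U) = (0.4100, 0.3700, 0.2200), p(V) = (0.3900, 0.4000, 0.2100).
I(U;V) = Σ p(x,y)·ln[p(x,y)/(p(x)p(y))].
  (r,a): 0.30·ln(1.8762) = 0.1888
  (r,b): 0.09·ln(0.5488) = -0.0540
  (r,c): 0.02·ln(0.2323) = -0.0292
  (s,a): 0.01·ln(0.0693) = -0.0267
  (s,b): 0.29·ln(1.9595) = 0.1951
  (s,c): 0.07·ln(0.9009) = -0.0073
  (t,a): 0.08·ln(0.9324) = -0.0056
  (t,b): 0.02·ln(0.2273) = -0.0296
  (t,c): 0.12·ln(2.5974) = 0.1145
Sum = 0.346 nats.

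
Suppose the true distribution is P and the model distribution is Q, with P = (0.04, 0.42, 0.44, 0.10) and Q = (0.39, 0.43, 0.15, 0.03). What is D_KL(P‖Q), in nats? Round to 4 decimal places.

D(P‖Q) = Σ p·ln(p/q).
  0.04·ln(0.04/0.39) = -0.09109
  0.42·ln(0.42/0.43) = -0.00988
  0.44·ln(0.44/0.15) = 0.47350
  0.10·ln(0.10/0.03) = 0.12040
D(P‖Q) = 0.4929 nats.

0.4929 nats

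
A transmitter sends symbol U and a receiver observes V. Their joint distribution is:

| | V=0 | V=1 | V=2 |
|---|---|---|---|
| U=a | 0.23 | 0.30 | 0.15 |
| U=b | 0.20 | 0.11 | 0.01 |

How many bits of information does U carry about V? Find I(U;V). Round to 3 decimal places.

Marginals: p(U) = (0.6800, 0.3200), p(V) = (0.4300, 0.4100, 0.1600).
I(U;V) = H(U) + H(V) − H(U,V).
H(U) = 0.9044, H(V) = 1.4740, H(U,V) = 2.3004.
I(U;V) = 0.9044 + 1.4740 − 2.3004 = 0.078 bits.

0.078 bits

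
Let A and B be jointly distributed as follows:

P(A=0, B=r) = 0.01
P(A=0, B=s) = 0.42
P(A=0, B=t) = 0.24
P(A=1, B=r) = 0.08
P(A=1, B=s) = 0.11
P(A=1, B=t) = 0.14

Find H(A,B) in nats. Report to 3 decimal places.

1.473 nats

H(A,B) = −Σ p(x,y)·ln p(x,y) over all 6 cells.
  cell (0,r): −0.01·ln0.01 = 0.0461
  cell (0,s): −0.42·ln0.42 = 0.3644
  cell (0,t): −0.24·ln0.24 = 0.3425
  cell (1,r): −0.08·ln0.08 = 0.2021
  cell (1,s): −0.11·ln0.11 = 0.2428
  cell (1,t): −0.14·ln0.14 = 0.2753
Sum = 1.473 nats.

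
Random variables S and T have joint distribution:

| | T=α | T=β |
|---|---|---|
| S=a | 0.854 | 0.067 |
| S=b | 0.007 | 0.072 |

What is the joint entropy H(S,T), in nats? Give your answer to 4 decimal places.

0.5401 nats

H(S,T) = −Σ p(x,y)·ln p(x,y) over all 4 cells.
  cell (a,α): −0.854·ln0.854 = 0.13478
  cell (a,β): −0.067·ln0.067 = 0.18111
  cell (b,α): −0.007·ln0.007 = 0.03473
  cell (b,β): −0.072·ln0.072 = 0.18944
Sum = 0.5401 nats.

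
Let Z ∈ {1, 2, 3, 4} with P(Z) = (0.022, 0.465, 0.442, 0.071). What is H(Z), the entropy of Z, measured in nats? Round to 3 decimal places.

0.989 nats

H(Z) = −Σ p·ln p.
  −(0.022)·ln(0.022) = 0.0840
  −(0.465)·ln(0.465) = 0.3561
  −(0.442)·ln(0.442) = 0.3609
  −(0.071)·ln(0.071) = 0.1878
Sum: 0.0840 + 0.3561 + 0.3609 + 0.1878 = 0.989 nats.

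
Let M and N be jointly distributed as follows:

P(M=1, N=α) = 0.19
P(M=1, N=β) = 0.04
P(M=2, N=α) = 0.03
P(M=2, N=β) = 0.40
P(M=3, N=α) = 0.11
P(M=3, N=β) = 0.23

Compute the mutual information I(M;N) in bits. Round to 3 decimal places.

0.296 bits

Marginals: p(M) = (0.2300, 0.4300, 0.3400), p(N) = (0.3300, 0.6700).
I(M;N) = Σ p(x,y)·log₂[p(x,y)/(p(x)p(y))].
  (1,α): 0.19·log₂(2.5033) = 0.2515
  (1,β): 0.04·log₂(0.2596) = -0.0778
  (2,α): 0.03·log₂(0.2114) = -0.0673
  (2,β): 0.40·log₂(1.3884) = 0.1894
  (3,α): 0.11·log₂(0.9804) = -0.0031
  (3,β): 0.23·log₂(1.0097) = 0.0032
Sum = 0.296 bits.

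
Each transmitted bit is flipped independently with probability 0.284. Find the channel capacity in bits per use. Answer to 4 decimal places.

0.1392 bits

Binary symmetric channel: C = 1 − h₂(ε) where h₂ is the binary entropy function.
h₂(0.284) = −0.284·log₂0.284 − 0.716·log₂0.716 = 0.8608.
C = 1 − 0.8608 = 0.1392 bits per channel use.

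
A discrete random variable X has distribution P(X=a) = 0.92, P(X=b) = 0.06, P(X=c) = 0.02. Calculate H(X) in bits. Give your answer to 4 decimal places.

0.4671 bits

H(X) = −Σ p·log₂ p.
  −(0.92)·log₂(0.92) = 0.11067
  −(0.06)·log₂(0.06) = 0.24353
  −(0.02)·log₂(0.02) = 0.11288
Sum: 0.11067 + 0.24353 + 0.11288 = 0.4671 bits.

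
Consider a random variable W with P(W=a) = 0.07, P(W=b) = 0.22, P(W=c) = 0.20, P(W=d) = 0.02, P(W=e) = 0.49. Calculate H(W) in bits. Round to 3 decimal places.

H(W) = −Σ p·log₂ p.
  −(0.07)·log₂(0.07) = 0.2686
  −(0.22)·log₂(0.22) = 0.4806
  −(0.20)·log₂(0.20) = 0.4644
  −(0.02)·log₂(0.02) = 0.1129
  −(0.49)·log₂(0.49) = 0.5043
Sum: 0.2686 + 0.4806 + 0.4644 + 0.1129 + 0.5043 = 1.831 bits.

1.831 bits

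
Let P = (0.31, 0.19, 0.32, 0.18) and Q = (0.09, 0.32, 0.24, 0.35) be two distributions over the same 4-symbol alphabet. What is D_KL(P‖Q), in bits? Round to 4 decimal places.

0.3704 bits

D(P‖Q) = Σ p·log₂(p/q).
  0.31·log₂(0.31/0.09) = 0.55312
  0.19·log₂(0.19/0.32) = -0.14289
  0.32·log₂(0.32/0.24) = 0.13281
  0.18·log₂(0.18/0.35) = -0.17268
D(P‖Q) = 0.3704 bits.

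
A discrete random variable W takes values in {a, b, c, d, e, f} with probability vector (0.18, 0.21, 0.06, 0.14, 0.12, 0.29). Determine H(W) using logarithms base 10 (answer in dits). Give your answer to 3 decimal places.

0.736 dits

H(W) = −Σ p·log₁₀ p.
  −(0.18)·log₁₀(0.18) = 0.1341
  −(0.21)·log₁₀(0.21) = 0.1423
  −(0.06)·log₁₀(0.06) = 0.0733
  −(0.14)·log₁₀(0.14) = 0.1195
  −(0.12)·log₁₀(0.12) = 0.1105
  −(0.29)·log₁₀(0.29) = 0.1559
Sum: 0.1341 + 0.1423 + 0.0733 + 0.1195 + 0.1105 + 0.1559 = 0.736 dits.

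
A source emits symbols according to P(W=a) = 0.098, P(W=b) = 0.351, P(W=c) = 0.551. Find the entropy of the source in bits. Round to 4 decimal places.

H(W) = −Σ p·log₂ p.
  −(0.098)·log₂(0.098) = 0.32841
  −(0.351)·log₂(0.351) = 0.53017
  −(0.551)·log₂(0.551) = 0.47379
Sum: 0.32841 + 0.53017 + 0.47379 = 1.3324 bits.

1.3324 bits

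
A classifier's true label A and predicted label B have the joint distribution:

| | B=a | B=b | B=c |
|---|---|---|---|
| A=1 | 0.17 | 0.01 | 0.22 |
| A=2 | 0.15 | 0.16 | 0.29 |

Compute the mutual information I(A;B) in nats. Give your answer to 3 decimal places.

Marginals: p(A) = (0.4000, 0.6000), p(B) = (0.3200, 0.1700, 0.5100).
I(A;B) = Σ p(x,y)·ln[p(x,y)/(p(x)p(y))].
  (1,a): 0.17·ln(1.3281) = 0.0482
  (1,b): 0.01·ln(0.1471) = -0.0192
  (1,c): 0.22·ln(1.0784) = 0.0166
  (2,a): 0.15·ln(0.7812) = -0.0370
  (2,b): 0.16·ln(1.5686) = 0.0720
  (2,c): 0.29·ln(0.9477) = -0.0156
Sum = 0.065 nats.

0.065 nats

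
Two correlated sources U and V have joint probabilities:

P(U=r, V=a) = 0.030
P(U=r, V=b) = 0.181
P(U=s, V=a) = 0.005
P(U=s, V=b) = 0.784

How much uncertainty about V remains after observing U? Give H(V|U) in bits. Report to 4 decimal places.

Chain rule: H(V|U) = H(U,V) − H(U).
Marginals: p(U) = (0.2110, 0.7890), p(V) = (0.0350, 0.9650).
H(U,V) = 0.9116 bits; H(U) = 0.7434 bits.
H(V|U) = 0.9116 − 0.7434 = 0.1682 bits.

0.1682 bits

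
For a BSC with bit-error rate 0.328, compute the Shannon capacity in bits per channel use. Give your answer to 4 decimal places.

0.0871 bits

Binary symmetric channel: C = 1 − h₂(ε) where h₂ is the binary entropy function.
h₂(0.328) = −0.328·log₂0.328 − 0.672·log₂0.672 = 0.9129.
C = 1 − 0.9129 = 0.0871 bits per channel use.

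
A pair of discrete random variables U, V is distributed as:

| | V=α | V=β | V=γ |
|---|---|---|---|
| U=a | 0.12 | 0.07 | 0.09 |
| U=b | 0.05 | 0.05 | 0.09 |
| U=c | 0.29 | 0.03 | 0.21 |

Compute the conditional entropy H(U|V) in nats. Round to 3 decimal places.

0.957 nats

Marginals: p(U) = (0.2800, 0.1900, 0.5300), p(V) = (0.4600, 0.1500, 0.3900).
H(U|V) = Σ p(V) · H(U|V=·).
  V=α: p=0.4600, H(U|V=α) = 0.8826
  V=β: p=0.1500, H(U|V=β) = 1.0438
  V=γ: p=0.3900, H(U|V=γ) = 1.0101
Weighted sum = 0.957 nats.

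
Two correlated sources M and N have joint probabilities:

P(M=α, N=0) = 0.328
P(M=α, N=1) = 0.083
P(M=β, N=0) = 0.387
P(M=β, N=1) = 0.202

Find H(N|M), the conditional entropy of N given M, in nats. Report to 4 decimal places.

Chain rule: H(N|M) = H(M,N) − H(M).
Marginals: p(M) = (0.4110, 0.5890), p(N) = (0.7150, 0.2850).
H(M,N) = 1.2627 nats; H(M) = 0.6772 nats.
H(N|M) = 1.2627 − 0.6772 = 0.5855 nats.

0.5855 nats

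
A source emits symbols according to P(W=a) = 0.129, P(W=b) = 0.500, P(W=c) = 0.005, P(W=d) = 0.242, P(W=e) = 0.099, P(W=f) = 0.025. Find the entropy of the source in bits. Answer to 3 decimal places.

H(W) = −Σ p·log₂ p.
  −(0.129)·log₂(0.129) = 0.3811
  −(0.500)·log₂(0.500) = 0.5000
  −(0.005)·log₂(0.005) = 0.0382
  −(0.242)·log₂(0.242) = 0.4954
  −(0.099)·log₂(0.099) = 0.3303
  −(0.025)·log₂(0.025) = 0.1330
Sum: 0.3811 + 0.5000 + 0.0382 + 0.4954 + 0.3303 + 0.1330 = 1.878 bits.

1.878 bits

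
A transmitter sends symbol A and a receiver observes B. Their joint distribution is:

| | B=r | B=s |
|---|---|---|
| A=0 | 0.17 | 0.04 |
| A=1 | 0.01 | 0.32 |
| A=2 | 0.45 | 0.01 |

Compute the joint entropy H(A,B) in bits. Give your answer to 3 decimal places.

H(A,B) = −Σ p(x,y)·log₂ p(x,y) over all 6 cells.
  cell (0,r): −0.17·log₂0.17 = 0.4346
  cell (0,s): −0.04·log₂0.04 = 0.1858
  cell (1,r): −0.01·log₂0.01 = 0.0664
  cell (1,s): −0.32·log₂0.32 = 0.5260
  cell (2,r): −0.45·log₂0.45 = 0.5184
  cell (2,s): −0.01·log₂0.01 = 0.0664
Sum = 1.798 bits.

1.798 bits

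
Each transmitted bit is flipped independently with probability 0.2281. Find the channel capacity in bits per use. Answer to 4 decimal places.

Binary symmetric channel: C = 1 − h₂(ε) where h₂ is the binary entropy function.
h₂(0.2281) = −0.2281·log₂0.2281 − 0.7719·log₂0.7719 = 0.7747.
C = 1 − 0.7747 = 0.2253 bits per channel use.

0.2253 bits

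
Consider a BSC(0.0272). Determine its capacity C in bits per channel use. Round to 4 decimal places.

0.8199 bits

Binary symmetric channel: C = 1 − h₂(ε) where h₂ is the binary entropy function.
h₂(0.0272) = −0.0272·log₂0.0272 − 0.9728·log₂0.9728 = 0.1801.
C = 1 − 0.1801 = 0.8199 bits per channel use.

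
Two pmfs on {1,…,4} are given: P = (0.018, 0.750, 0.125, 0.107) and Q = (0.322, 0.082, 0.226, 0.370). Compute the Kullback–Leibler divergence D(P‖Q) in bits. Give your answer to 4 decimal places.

D(P‖Q) = Σ p·log₂(p/q).
  0.018·log₂(0.018/0.322) = -0.07490
  0.750·log₂(0.750/0.082) = 2.39490
  0.125·log₂(0.125/0.226) = -0.10680
  0.107·log₂(0.107/0.370) = -0.19152
D(P‖Q) = 2.0217 bits.

2.0217 bits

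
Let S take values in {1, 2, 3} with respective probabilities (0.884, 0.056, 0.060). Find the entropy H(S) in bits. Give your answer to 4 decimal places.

0.6337 bits

H(S) = −Σ p·log₂ p.
  −(0.884)·log₂(0.884) = 0.15725
  −(0.056)·log₂(0.056) = 0.23287
  −(0.060)·log₂(0.060) = 0.24353
Sum: 0.15725 + 0.23287 + 0.24353 = 0.6337 bits.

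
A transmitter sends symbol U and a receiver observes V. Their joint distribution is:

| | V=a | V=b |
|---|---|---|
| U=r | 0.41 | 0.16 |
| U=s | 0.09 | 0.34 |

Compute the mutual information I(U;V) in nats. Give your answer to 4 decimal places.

Marginals: p(U) = (0.5700, 0.4300), p(V) = (0.5000, 0.5000).
I(U;V) = Σ p(x,y)·ln[p(x,y)/(p(x)p(y))].
  (r,a): 0.41·ln(1.4386) = 0.14910
  (r,b): 0.16·ln(0.5614) = -0.09237
  (s,a): 0.09·ln(0.4186) = -0.07837
  (s,b): 0.34·ln(1.5814) = 0.15582
Sum = 0.1342 nats.

0.1342 nats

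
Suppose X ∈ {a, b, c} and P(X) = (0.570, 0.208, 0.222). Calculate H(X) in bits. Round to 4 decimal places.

H(X) = −Σ p·log₂ p.
  −(0.570)·log₂(0.570) = 0.46225
  −(0.208)·log₂(0.208) = 0.47119
  −(0.222)·log₂(0.222) = 0.48204
Sum: 0.46225 + 0.47119 + 0.48204 = 1.4155 bits.

1.4155 bits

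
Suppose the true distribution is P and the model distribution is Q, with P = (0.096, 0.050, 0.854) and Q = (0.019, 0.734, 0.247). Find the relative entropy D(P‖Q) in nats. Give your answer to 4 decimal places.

1.0806 nats

D(P‖Q) = Σ p·ln(p/q).
  0.096·ln(0.096/0.019) = 0.15551
  0.050·ln(0.050/0.734) = -0.13432
  0.854·ln(0.854/0.247) = 1.05942
D(P‖Q) = 1.0806 nats.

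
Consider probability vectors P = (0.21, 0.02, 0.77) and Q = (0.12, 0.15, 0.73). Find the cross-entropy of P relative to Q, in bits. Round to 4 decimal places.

H(P,Q) = −Σ p·log₂ q.
  −0.21·log₂(0.12) = 0.64237
  −0.02·log₂(0.15) = 0.05474
  −0.77·log₂(0.73) = 0.34960
H(P,Q) = 1.0467 bits.

1.0467 bits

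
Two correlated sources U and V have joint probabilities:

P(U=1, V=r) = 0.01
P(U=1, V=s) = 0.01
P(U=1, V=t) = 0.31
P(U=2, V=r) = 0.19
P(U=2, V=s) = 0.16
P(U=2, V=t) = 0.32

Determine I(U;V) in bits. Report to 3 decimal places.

0.173 bits

Marginals: p(U) = (0.3300, 0.6700), p(V) = (0.2000, 0.1700, 0.6300).
I(U;V) = H(U) + H(V) − H(U,V).
H(U) = 0.9149, H(V) = 1.3189, H(U,V) = 2.0609.
I(U;V) = 0.9149 + 1.3189 − 2.0609 = 0.173 bits.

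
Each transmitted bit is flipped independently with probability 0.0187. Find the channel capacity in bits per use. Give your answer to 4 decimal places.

Binary symmetric channel: C = 1 − h₂(ε) where h₂ is the binary entropy function.
h₂(0.0187) = −0.0187·log₂0.0187 − 0.9813·log₂0.9813 = 0.1341.
C = 1 − 0.1341 = 0.8659 bits per channel use.

0.8659 bits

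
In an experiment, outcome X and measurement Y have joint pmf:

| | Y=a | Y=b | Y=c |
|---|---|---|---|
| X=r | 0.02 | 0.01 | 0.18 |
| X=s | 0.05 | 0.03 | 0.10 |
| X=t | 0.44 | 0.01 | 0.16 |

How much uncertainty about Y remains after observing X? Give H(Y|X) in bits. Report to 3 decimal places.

0.982 bits

Marginals: p(X) = (0.2100, 0.1800, 0.6100), p(Y) = (0.5100, 0.0500, 0.4400).
H(Y|X) = Σ p(X) · H(Y|X=·).
  X=r: p=0.2100, H(Y|X=r) = 0.7229
  X=s: p=0.1800, H(Y|X=s) = 1.4153
  X=t: p=0.6100, H(Y|X=t) = 0.9436
Weighted sum = 0.982 bits.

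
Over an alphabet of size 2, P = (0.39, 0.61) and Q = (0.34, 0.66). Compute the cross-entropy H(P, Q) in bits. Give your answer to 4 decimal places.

H(P,Q) = −Σ p·log₂ q.
  −0.39·log₂(0.34) = 0.60699
  −0.61·log₂(0.66) = 0.36567
H(P,Q) = 0.9727 bits.

0.9727 bits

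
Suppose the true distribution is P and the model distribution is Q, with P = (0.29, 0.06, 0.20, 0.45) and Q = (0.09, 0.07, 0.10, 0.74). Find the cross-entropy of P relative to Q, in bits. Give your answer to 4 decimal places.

H(P,Q) = −Σ p·log₂ q.
  −0.29·log₂(0.09) = 1.00744
  −0.06·log₂(0.07) = 0.23019
  −0.20·log₂(0.10) = 0.66439
  −0.45·log₂(0.74) = 0.19548
H(P,Q) = 2.0975 bits.

2.0975 bits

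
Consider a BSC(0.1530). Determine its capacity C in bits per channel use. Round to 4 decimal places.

0.3827 bits

Binary symmetric channel: C = 1 − h₂(ε) where h₂ is the binary entropy function.
h₂(0.1530) = −0.1530·log₂0.1530 − 0.8470·log₂0.8470 = 0.6173.
C = 1 − 0.6173 = 0.3827 bits per channel use.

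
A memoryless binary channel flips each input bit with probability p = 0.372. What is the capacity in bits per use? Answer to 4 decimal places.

0.0478 bits

Binary symmetric channel: C = 1 − h₂(ε) where h₂ is the binary entropy function.
h₂(0.372) = −0.372·log₂0.372 − 0.628·log₂0.628 = 0.9522.
C = 1 − 0.9522 = 0.0478 bits per channel use.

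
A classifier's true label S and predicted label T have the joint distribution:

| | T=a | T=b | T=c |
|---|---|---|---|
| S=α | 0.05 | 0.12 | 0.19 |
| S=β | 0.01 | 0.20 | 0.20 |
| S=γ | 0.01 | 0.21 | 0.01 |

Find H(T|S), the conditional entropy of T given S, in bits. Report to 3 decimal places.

Chain rule: H(T|S) = H(S,T) − H(S).
Marginals: p(S) = (0.3600, 0.4100, 0.2300), p(T) = (0.0700, 0.5300, 0.4000).
H(S,T) = 2.6393 bits; H(S) = 1.5457 bits.
H(T|S) = 2.6393 − 1.5457 = 1.094 bits.

1.094 bits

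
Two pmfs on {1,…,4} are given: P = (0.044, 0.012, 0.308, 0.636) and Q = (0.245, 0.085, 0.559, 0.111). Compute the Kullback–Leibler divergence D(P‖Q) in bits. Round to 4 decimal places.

1.1940 bits

D(P‖Q) = Σ p·log₂(p/q).
  0.044·log₂(0.044/0.245) = -0.10900
  0.012·log₂(0.012/0.085) = -0.03389
  0.308·log₂(0.308/0.559) = -0.26485
  0.636·log₂(0.636/0.111) = 1.60175
D(P‖Q) = 1.1940 bits.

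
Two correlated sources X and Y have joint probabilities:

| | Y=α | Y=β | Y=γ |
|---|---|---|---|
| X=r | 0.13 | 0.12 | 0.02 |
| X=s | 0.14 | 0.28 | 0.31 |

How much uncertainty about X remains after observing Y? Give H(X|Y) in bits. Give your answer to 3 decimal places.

0.731 bits

Marginals: p(X) = (0.2700, 0.7300), p(Y) = (0.2700, 0.4000, 0.3300).
H(X|Y) = Σ p(Y) · H(X|Y=·).
  Y=α: p=0.2700, H(X|Y=α) = 0.9990
  Y=β: p=0.4000, H(X|Y=β) = 0.8813
  Y=γ: p=0.3300, H(X|Y=γ) = 0.3298
Weighted sum = 0.731 bits.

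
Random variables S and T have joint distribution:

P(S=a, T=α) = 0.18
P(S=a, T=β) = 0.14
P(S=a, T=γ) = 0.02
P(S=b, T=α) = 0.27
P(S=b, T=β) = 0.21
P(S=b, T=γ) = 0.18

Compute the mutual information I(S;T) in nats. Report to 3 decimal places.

0.038 nats

Marginals: p(S) = (0.3400, 0.6600), p(T) = (0.4500, 0.3500, 0.2000).
I(S;T) = Σ p(x,y)·ln[p(x,y)/(p(x)p(y))].
  (a,α): 0.18·ln(1.1765) = 0.0293
  (a,β): 0.14·ln(1.1765) = 0.0228
  (a,γ): 0.02·ln(0.2941) = -0.0245
  (b,α): 0.27·ln(0.9091) = -0.0257
  (b,β): 0.21·ln(0.9091) = -0.0200
  (b,γ): 0.18·ln(1.3636) = 0.0558
Sum = 0.038 nats.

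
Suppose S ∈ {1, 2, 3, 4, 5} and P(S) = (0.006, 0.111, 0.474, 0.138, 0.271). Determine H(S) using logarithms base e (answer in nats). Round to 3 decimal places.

H(S) = −Σ p·ln p.
  −(0.006)·ln(0.006) = 0.0307
  −(0.111)·ln(0.111) = 0.2440
  −(0.474)·ln(0.474) = 0.3539
  −(0.138)·ln(0.138) = 0.2733
  −(0.271)·ln(0.271) = 0.3538
Sum: 0.0307 + 0.2440 + 0.3539 + 0.2733 + 0.3538 = 1.256 nats.

1.256 nats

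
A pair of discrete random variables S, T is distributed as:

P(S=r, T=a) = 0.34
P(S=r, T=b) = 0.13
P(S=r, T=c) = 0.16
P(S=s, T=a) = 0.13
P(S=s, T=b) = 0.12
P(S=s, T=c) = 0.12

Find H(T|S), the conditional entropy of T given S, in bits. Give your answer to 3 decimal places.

Chain rule: H(T|S) = H(S,T) − H(S).
Marginals: p(S) = (0.6300, 0.3700), p(T) = (0.4700, 0.2500, 0.2800).
H(S,T) = 2.4516 bits; H(S) = 0.9507 bits.
H(T|S) = 2.4516 − 0.9507 = 1.501 bits.

1.501 bits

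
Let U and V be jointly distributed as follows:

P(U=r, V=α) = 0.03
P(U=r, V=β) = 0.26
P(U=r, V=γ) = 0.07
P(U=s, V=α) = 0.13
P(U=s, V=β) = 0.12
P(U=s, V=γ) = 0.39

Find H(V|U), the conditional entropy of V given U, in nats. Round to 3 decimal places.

0.875 nats

Chain rule: H(V|U) = H(U,V) − H(U).
Marginals: p(U) = (0.3600, 0.6400), p(V) = (0.1600, 0.3800, 0.4600).
H(U,V) = 1.5285 nats; H(U) = 0.6534 nats.
H(V|U) = 1.5285 − 0.6534 = 0.875 nats.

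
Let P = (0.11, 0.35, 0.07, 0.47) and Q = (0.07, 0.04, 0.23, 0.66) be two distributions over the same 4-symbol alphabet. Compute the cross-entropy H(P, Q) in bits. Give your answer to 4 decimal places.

2.4775 bits

H(P,Q) = −Σ p·log₂ q.
  −0.11·log₂(0.07) = 0.42202
  −0.35·log₂(0.04) = 1.62535
  −0.07·log₂(0.23) = 0.14842
  −0.47·log₂(0.66) = 0.28175
H(P,Q) = 2.4775 bits.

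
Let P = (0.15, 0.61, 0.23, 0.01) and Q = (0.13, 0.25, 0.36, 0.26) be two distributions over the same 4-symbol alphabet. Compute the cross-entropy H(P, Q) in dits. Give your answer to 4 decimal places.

0.6081 dits

H(P,Q) = −Σ p·log₁₀ q.
  −0.15·log₁₀(0.13) = 0.13291
  −0.61·log₁₀(0.25) = 0.36726
  −0.23·log₁₀(0.36) = 0.10205
  −0.01·log₁₀(0.26) = 0.00585
H(P,Q) = 0.6081 dits.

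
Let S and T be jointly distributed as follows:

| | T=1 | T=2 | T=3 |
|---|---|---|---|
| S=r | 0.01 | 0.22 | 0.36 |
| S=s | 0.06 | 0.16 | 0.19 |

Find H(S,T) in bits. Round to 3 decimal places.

2.199 bits

H(S,T) = −Σ p(x,y)·log₂ p(x,y) over all 6 cells.
  cell (r,1): −0.01·log₂0.01 = 0.0664
  cell (r,2): −0.22·log₂0.22 = 0.4806
  cell (r,3): −0.36·log₂0.36 = 0.5306
  cell (s,1): −0.06·log₂0.06 = 0.2435
  cell (s,2): −0.16·log₂0.16 = 0.4230
  cell (s,3): −0.19·log₂0.19 = 0.4552
Sum = 2.199 bits.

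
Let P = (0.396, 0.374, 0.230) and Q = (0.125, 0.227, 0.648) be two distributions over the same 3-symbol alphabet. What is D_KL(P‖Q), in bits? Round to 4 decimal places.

D(P‖Q) = Σ p·log₂(p/q).
  0.396·log₂(0.396/0.125) = 0.65877
  0.374·log₂(0.374/0.227) = 0.26941
  0.230·log₂(0.230/0.648) = -0.34370
D(P‖Q) = 0.5845 bits.

0.5845 bits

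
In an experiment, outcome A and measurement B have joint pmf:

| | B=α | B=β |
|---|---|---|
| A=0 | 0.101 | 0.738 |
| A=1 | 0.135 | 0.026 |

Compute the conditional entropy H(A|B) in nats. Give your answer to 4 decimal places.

Marginals: p(A) = (0.8390, 0.1610), p(B) = (0.2360, 0.7640).
H(A|B) = Σ p(B) · H(A|B=·).
  B=α: p=0.2360, H(A|B=α) = 0.6827
  B=β: p=0.7640, H(A|B=β) = 0.1485
Weighted sum = 0.2746 nats.

0.2746 nats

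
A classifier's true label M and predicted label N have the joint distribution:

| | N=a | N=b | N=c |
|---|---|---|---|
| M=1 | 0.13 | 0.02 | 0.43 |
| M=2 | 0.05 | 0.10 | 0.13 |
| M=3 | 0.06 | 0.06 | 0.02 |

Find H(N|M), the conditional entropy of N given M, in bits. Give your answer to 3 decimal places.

Marginals: p(M) = (0.5800, 0.2800, 0.1400), p(N) = (0.2400, 0.1800, 0.5800).
H(N|M) = Σ p(M) · H(N|M=·).
  M=1: p=0.5800, H(N|M=1) = 0.9712
  M=2: p=0.2800, H(N|M=2) = 1.4883
  M=3: p=0.1400, H(N|M=3) = 1.4488
Weighted sum = 1.183 bits.

1.183 bits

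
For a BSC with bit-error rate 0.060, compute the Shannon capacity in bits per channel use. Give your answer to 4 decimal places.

Binary symmetric channel: C = 1 − h₂(ε) where h₂ is the binary entropy function.
h₂(0.060) = −0.060·log₂0.060 − 0.940·log₂0.940 = 0.3274.
C = 1 − 0.3274 = 0.6726 bits per channel use.

0.6726 bits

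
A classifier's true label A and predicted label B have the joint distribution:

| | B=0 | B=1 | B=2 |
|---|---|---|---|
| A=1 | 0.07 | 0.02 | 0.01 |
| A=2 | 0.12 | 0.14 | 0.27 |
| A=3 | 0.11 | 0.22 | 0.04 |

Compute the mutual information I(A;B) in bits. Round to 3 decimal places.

Marginals: p(A) = (0.1000, 0.5300, 0.3700), p(B) = (0.3000, 0.3800, 0.3200).
I(A;B) = H(A) + H(B) − H(A,B).
H(A) = 1.3484, H(B) = 1.5776, H(A,B) = 2.7387.
I(A;B) = 1.3484 + 1.5776 − 2.7387 = 0.187 bits.

0.187 bits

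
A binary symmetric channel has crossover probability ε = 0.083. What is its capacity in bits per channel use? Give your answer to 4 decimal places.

Binary symmetric channel: C = 1 − h₂(ε) where h₂ is the binary entropy function.
h₂(0.083) = −0.083·log₂0.083 − 0.917·log₂0.917 = 0.4127.
C = 1 − 0.4127 = 0.5873 bits per channel use.

0.5873 bits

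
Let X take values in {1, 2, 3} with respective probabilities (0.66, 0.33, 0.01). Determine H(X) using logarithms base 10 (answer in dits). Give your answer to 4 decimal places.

H(X) = −Σ p·log₁₀ p.
  −(0.66)·log₁₀(0.66) = 0.11910
  −(0.33)·log₁₀(0.33) = 0.15889
  −(0.01)·log₁₀(0.01) = 0.02000
Sum: 0.11910 + 0.15889 + 0.02000 = 0.2980 dits.

0.2980 dits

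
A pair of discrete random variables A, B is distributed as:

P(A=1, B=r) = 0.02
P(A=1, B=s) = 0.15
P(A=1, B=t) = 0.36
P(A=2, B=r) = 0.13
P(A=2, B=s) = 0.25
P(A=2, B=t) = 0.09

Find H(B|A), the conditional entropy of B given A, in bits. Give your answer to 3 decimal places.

Chain rule: H(B|A) = H(A,B) − H(A).
Marginals: p(A) = (0.5300, 0.4700), p(B) = (0.1500, 0.4000, 0.4500).
H(A,B) = 2.2493 bits; H(A) = 0.9974 bits.
H(B|A) = 2.2493 − 0.9974 = 1.252 bits.

1.252 bits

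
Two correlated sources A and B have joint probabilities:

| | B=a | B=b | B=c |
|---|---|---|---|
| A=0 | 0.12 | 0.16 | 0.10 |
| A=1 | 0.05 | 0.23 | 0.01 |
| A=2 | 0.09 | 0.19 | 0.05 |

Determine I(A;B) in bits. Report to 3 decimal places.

0.084 bits

Marginals: p(A) = (0.3800, 0.2900, 0.3300), p(B) = (0.2600, 0.5800, 0.1600).
I(A;B) = Σ p(x,y)·log₂[p(x,y)/(p(x)p(y))].
  (0,a): 0.12·log₂(1.2146) = 0.0337
  (0,b): 0.16·log₂(0.7260) = -0.0739
  (0,c): 0.10·log₂(1.6447) = 0.0718
  (1,a): 0.05·log₂(0.6631) = -0.0296
  (1,b): 0.23·log₂(1.3674) = 0.1038
  (1,c): 0.01·log₂(0.2155) = -0.0221
  (2,a): 0.09·log₂(1.0490) = 0.0062
  (2,b): 0.19·log₂(0.9927) = -0.0020
  (2,c): 0.05·log₂(0.9470) = -0.0039
Sum = 0.084 bits.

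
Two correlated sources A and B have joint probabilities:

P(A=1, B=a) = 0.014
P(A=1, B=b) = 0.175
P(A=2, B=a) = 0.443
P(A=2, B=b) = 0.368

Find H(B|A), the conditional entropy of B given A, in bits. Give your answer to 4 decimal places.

0.8780 bits

Chain rule: H(B|A) = H(A,B) − H(A).
Marginals: p(A) = (0.1890, 0.8110), p(B) = (0.4570, 0.5430).
H(A,B) = 1.5774 bits; H(A) = 0.6994 bits.
H(B|A) = 1.5774 − 0.6994 = 0.8780 bits.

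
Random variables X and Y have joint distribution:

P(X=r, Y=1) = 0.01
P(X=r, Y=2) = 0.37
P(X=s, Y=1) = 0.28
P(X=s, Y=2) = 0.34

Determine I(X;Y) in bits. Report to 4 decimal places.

Marginals: p(X) = (0.3800, 0.6200), p(Y) = (0.2900, 0.7100).
I(X;Y) = Σ p(x,y)·log₂[p(x,y)/(p(x)p(y))].
  (r,1): 0.01·log₂(0.0907) = -0.03462
  (r,2): 0.37·log₂(1.3714) = 0.16858
  (s,1): 0.28·log₂(1.5573) = 0.17893
  (s,2): 0.34·log₂(0.7724) = -0.12669
Sum = 0.1862 bits.

0.1862 bits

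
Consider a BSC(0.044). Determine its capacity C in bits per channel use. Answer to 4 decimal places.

Binary symmetric channel: C = 1 − h₂(ε) where h₂ is the binary entropy function.
h₂(0.044) = −0.044·log₂0.044 − 0.956·log₂0.956 = 0.2603.
C = 1 − 0.2603 = 0.7397 bits per channel use.

0.7397 bits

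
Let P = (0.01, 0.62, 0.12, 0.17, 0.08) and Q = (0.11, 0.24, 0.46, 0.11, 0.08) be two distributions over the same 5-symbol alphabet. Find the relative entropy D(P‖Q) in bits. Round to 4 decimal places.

0.6885 bits

D(P‖Q) = Σ p·log₂(p/q).
  0.01·log₂(0.01/0.11) = -0.03459
  0.62·log₂(0.62/0.24) = 0.84892
  0.12·log₂(0.12/0.46) = -0.23263
  0.17·log₂(0.17/0.11) = 0.10677
  0.08·log₂(0.08/0.08) = 0.00000
D(P‖Q) = 0.6885 bits.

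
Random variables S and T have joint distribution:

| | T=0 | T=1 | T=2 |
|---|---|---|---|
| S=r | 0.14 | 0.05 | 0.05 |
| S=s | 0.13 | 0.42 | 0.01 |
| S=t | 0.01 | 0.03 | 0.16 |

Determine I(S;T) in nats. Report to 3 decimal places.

Marginals: p(S) = (0.2400, 0.5600, 0.2000), p(T) = (0.2800, 0.5000, 0.2200).
I(S;T) = H(S) + H(T) − H(S,T).
H(S) = 0.9891, H(T) = 1.0361, H(S,T) = 1.6949.
I(S;T) = 0.9891 + 1.0361 − 1.6949 = 0.330 nats.

0.330 nats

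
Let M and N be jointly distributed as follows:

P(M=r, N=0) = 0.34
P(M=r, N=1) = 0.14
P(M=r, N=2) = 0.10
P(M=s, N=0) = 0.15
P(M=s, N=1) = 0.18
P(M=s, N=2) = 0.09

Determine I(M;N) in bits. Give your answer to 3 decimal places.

Marginals: p(M) = (0.5800, 0.4200), p(N) = (0.4900, 0.3200, 0.1900).
I(M;N) = Σ p(x,y)·log₂[p(x,y)/(p(x)p(y))].
  (r,0): 0.34·log₂(1.1963) = 0.0879
  (r,1): 0.14·log₂(0.7543) = -0.0569
  (r,2): 0.10·log₂(0.9074) = -0.0140
  (s,0): 0.15·log₂(0.7289) = -0.0684
  (s,1): 0.18·log₂(1.3393) = 0.0759
  (s,2): 0.09·log₂(1.1278) = 0.0156
Sum = 0.040 bits.

0.040 bits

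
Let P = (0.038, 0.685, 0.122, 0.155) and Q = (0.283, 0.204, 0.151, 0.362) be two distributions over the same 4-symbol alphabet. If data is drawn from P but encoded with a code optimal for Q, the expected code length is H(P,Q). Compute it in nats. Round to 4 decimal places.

1.5250 nats

H(P,Q) = −Σ p·ln q.
  −0.038·ln(0.283) = 0.04797
  −0.685·ln(0.204) = 1.08890
  −0.122·ln(0.151) = 0.23064
  −0.155·ln(0.362) = 0.15750
H(P,Q) = 1.5250 nats.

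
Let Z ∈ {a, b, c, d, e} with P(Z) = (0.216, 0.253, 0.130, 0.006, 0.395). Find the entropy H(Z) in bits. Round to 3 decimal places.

H(Z) = −Σ p·log₂ p.
  −(0.216)·log₂(0.216) = 0.4776
  −(0.253)·log₂(0.253) = 0.5016
  −(0.130)·log₂(0.130) = 0.3826
  −(0.006)·log₂(0.006) = 0.0443
  −(0.395)·log₂(0.395) = 0.5293
Sum: 0.4776 + 0.5016 + 0.3826 + 0.0443 + 0.5293 = 1.935 bits.

1.935 bits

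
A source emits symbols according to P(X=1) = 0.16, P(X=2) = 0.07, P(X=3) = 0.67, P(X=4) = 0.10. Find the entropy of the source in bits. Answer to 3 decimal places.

H(X) = −Σ p·log₂ p.
  −(0.16)·log₂(0.16) = 0.4230
  −(0.07)·log₂(0.07) = 0.2686
  −(0.67)·log₂(0.67) = 0.3871
  −(0.10)·log₂(0.10) = 0.3322
Sum: 0.4230 + 0.2686 + 0.3871 + 0.3322 = 1.411 bits.

1.411 bits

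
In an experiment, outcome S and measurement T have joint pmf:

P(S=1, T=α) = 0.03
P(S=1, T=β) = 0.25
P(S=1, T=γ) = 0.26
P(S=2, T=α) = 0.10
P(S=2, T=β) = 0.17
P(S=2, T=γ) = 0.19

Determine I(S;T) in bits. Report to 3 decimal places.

0.043 bits

Marginals: p(S) = (0.5400, 0.4600), p(T) = (0.1300, 0.4200, 0.4500).
I(S;T) = Σ p(x,y)·log₂[p(x,y)/(p(x)p(y))].
  (1,α): 0.03·log₂(0.4274) = -0.0368
  (1,β): 0.25·log₂(1.1023) = 0.0351
  (1,γ): 0.26·log₂(1.0700) = 0.0254
  (2,α): 0.10·log₂(1.6722) = 0.0742
  (2,β): 0.17·log₂(0.8799) = -0.0314
  (2,γ): 0.19·log₂(0.9179) = -0.0235
Sum = 0.043 bits.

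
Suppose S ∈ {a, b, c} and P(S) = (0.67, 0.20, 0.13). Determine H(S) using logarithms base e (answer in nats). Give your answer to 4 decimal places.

0.8554 nats

H(S) = −Σ p·ln p.
  −(0.67)·ln(0.67) = 0.26832
  −(0.20)·ln(0.20) = 0.32189
  −(0.13)·ln(0.13) = 0.26523
Sum: 0.26832 + 0.32189 + 0.26523 = 0.8554 nats.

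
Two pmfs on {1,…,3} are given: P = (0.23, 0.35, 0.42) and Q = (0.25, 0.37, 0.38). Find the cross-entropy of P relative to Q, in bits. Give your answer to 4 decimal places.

H(P,Q) = −Σ p·log₂ q.
  −0.23·log₂(0.25) = 0.46000
  −0.35·log₂(0.37) = 0.50204
  −0.42·log₂(0.38) = 0.58629
H(P,Q) = 1.5483 bits.

1.5483 bits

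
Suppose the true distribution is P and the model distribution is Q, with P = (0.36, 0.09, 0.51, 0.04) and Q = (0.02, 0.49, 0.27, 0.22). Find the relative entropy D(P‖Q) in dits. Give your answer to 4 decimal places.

0.4969 dits

D(P‖Q) = Σ p·log₁₀(p/q).
  0.36·log₁₀(0.36/0.02) = 0.45190
  0.09·log₁₀(0.09/0.49) = -0.06624
  0.51·log₁₀(0.51/0.27) = 0.14087
  0.04·log₁₀(0.04/0.22) = -0.02961
D(P‖Q) = 0.4969 dits.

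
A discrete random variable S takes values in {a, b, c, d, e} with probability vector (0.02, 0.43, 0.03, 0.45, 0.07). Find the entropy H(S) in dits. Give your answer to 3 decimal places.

H(S) = −Σ p·log₁₀ p.
  −(0.02)·log₁₀(0.02) = 0.0340
  −(0.43)·log₁₀(0.43) = 0.1576
  −(0.03)·log₁₀(0.03) = 0.0457
  −(0.45)·log₁₀(0.45) = 0.1561
  −(0.07)·log₁₀(0.07) = 0.0808
Sum: 0.0340 + 0.1576 + 0.0457 + 0.1561 + 0.0808 = 0.474 dits.

0.474 dits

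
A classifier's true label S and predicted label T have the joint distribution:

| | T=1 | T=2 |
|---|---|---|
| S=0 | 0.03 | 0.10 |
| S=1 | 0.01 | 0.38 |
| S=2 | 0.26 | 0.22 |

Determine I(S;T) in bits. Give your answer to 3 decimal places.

Marginals: p(S) = (0.1300, 0.3900, 0.4800), p(T) = (0.3000, 0.7000).
I(S;T) = H(S) + H(T) − H(S,T).
H(S) = 1.4207, H(T) = 0.8813, H(S,T) = 2.0667.
I(S;T) = 1.4207 + 0.8813 − 2.0667 = 0.235 bits.

0.235 bits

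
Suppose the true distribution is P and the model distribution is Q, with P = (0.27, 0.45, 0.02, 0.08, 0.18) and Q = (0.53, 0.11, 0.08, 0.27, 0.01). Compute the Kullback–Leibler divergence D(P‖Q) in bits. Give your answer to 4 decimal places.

1.2221 bits

D(P‖Q) = Σ p·log₂(p/q).
  0.27·log₂(0.27/0.53) = -0.26272
  0.45·log₂(0.45/0.11) = 0.91459
  0.02·log₂(0.02/0.08) = -0.04000
  0.08·log₂(0.08/0.27) = -0.14039
  0.18·log₂(0.18/0.01) = 0.75059
D(P‖Q) = 1.2221 bits.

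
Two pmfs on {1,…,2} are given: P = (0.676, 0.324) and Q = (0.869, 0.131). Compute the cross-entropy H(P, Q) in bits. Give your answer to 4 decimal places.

H(P,Q) = −Σ p·log₂ q.
  −0.676·log₂(0.869) = 0.13694
  −0.324·log₂(0.131) = 0.95009
H(P,Q) = 1.0870 bits.

1.0870 bits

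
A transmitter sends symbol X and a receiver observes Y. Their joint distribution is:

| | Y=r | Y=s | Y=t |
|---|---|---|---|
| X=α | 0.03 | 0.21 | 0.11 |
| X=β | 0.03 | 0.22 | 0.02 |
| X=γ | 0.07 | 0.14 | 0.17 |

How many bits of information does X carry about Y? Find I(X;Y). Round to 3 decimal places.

Marginals: p(X) = (0.3500, 0.2700, 0.3800), p(Y) = (0.1300, 0.5700, 0.3000).
I(X;Y) = H(X) + H(Y) − H(X,Y).
H(X) = 1.5706, H(Y) = 1.3660, H(X,Y) = 2.8203.
I(X;Y) = 1.5706 + 1.3660 − 2.8203 = 0.116 bits.

0.116 bits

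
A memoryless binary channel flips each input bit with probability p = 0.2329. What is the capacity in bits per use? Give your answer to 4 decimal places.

Binary symmetric channel: C = 1 − h₂(ε) where h₂ is the binary entropy function.
h₂(0.2329) = −0.2329·log₂0.2329 − 0.7671·log₂0.7671 = 0.7830.
C = 1 − 0.7830 = 0.2170 bits per channel use.

0.2170 bits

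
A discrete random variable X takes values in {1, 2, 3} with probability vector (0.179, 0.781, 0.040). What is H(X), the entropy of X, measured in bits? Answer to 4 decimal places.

0.9085 bits

H(X) = −Σ p·log₂ p.
  −(0.179)·log₂(0.179) = 0.44427
  −(0.781)·log₂(0.781) = 0.27851
  −(0.040)·log₂(0.040) = 0.18575
Sum: 0.44427 + 0.27851 + 0.18575 = 0.9085 bits.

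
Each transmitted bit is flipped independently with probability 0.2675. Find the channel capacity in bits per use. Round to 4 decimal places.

0.1621 bits

Binary symmetric channel: C = 1 − h₂(ε) where h₂ is the binary entropy function.
h₂(0.2675) = −0.2675·log₂0.2675 − 0.7325·log₂0.7325 = 0.8379.
C = 1 − 0.8379 = 0.1621 bits per channel use.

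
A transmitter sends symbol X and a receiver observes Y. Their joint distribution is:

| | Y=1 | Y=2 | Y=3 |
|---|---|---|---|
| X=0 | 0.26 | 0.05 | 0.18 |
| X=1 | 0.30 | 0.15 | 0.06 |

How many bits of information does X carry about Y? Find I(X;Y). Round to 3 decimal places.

0.085 bits

Marginals: p(X) = (0.4900, 0.5100), p(Y) = (0.5600, 0.2000, 0.2400).
I(X;Y) = Σ p(x,y)·log₂[p(x,y)/(p(x)p(y))].
  (0,1): 0.26·log₂(0.9475) = -0.0202
  (0,2): 0.05·log₂(0.5102) = -0.0485
  (0,3): 0.18·log₂(1.5306) = 0.1105
  (1,1): 0.30·log₂(1.0504) = 0.0213
  (1,2): 0.15·log₂(1.4706) = 0.0835
  (1,3): 0.06·log₂(0.4902) = -0.0617
Sum = 0.085 bits.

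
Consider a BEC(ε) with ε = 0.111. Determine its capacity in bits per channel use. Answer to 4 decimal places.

Binary erasure channel: capacity C = 1 − ε.
C = 1 − 0.111 = 0.8890 bits per channel use.

0.8890 bits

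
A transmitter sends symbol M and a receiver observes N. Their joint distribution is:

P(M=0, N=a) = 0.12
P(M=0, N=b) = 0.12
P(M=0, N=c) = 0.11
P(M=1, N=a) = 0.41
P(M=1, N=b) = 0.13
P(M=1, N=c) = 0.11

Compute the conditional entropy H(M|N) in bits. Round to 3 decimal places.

0.879 bits

Chain rule: H(M|N) = H(M,N) − H(N).
Marginals: p(M) = (0.3500, 0.6500), p(N) = (0.5300, 0.2500, 0.2200).
H(M,N) = 2.3447 bits; H(N) = 1.4660 bits.
H(M|N) = 2.3447 − 1.4660 = 0.879 bits.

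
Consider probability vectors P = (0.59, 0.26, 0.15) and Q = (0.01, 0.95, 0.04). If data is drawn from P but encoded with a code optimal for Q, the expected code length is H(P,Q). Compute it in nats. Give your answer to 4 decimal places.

H(P,Q) = −Σ p·ln q.
  −0.59·ln(0.01) = 2.71705
  −0.26·ln(0.95) = 0.01334
  −0.15·ln(0.04) = 0.48283
H(P,Q) = 3.2132 nats.

3.2132 nats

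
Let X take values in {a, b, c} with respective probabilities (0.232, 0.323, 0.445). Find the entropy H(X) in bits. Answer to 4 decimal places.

1.5354 bits

H(X) = −Σ p·log₂ p.
  −(0.232)·log₂(0.232) = 0.48901
  −(0.323)·log₂(0.323) = 0.52662
  −(0.445)·log₂(0.445) = 0.51981
Sum: 0.48901 + 0.52662 + 0.51981 = 1.5354 bits.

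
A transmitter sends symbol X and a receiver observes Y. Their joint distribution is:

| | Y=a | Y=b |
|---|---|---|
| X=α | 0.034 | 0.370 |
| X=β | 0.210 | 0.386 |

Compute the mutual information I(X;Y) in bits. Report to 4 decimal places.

Marginals: p(X) = (0.4040, 0.5960), p(Y) = (0.2440, 0.7560).
I(X;Y) = Σ p(x,y)·log₂[p(x,y)/(p(x)p(y))].
  (α,a): 0.034·log₂(0.3449) = -0.05221
  (α,b): 0.370·log₂(1.2114) = 0.10238
  (β,a): 0.210·log₂(1.4441) = 0.11133
  (β,b): 0.386·log₂(0.8567) = -0.08614
Sum = 0.0754 bits.

0.0754 bits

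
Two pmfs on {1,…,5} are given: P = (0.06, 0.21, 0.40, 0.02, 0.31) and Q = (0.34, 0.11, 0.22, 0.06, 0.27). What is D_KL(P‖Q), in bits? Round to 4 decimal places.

D(P‖Q) = Σ p·log₂(p/q).
  0.06·log₂(0.06/0.34) = -0.15015
  0.21·log₂(0.21/0.11) = 0.19591
  0.40·log₂(0.40/0.22) = 0.34500
  0.02·log₂(0.02/0.06) = -0.03170
  0.31·log₂(0.31/0.27) = 0.06179
D(P‖Q) = 0.4208 bits.

0.4208 bits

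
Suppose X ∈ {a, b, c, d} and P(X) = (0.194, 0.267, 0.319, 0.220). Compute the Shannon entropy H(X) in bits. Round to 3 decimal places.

1.974 bits

H(X) = −Σ p·log₂ p.
  −(0.194)·log₂(0.194) = 0.4590
  −(0.267)·log₂(0.267) = 0.5087
  −(0.319)·log₂(0.319) = 0.5258
  −(0.220)·log₂(0.220) = 0.4806
Sum: 0.4590 + 0.5087 + 0.5258 + 0.4806 = 1.974 bits.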